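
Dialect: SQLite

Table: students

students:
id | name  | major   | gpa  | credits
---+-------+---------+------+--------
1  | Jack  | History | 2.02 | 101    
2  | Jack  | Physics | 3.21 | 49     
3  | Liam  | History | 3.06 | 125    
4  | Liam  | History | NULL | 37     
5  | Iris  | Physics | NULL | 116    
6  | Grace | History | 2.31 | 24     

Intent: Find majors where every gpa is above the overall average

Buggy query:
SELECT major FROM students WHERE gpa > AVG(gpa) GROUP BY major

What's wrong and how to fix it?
Bug: AVG() is an aggregate; it can't sit directly in WHERE

Fix: Use a subquery for AVG and a HAVING MIN(...) filter so the condition holds for every row in the group

Corrected query:
SELECT major FROM students GROUP BY major HAVING MIN(gpa) > (SELECT AVG(gpa) FROM students)

Result:
major  
-------
Physics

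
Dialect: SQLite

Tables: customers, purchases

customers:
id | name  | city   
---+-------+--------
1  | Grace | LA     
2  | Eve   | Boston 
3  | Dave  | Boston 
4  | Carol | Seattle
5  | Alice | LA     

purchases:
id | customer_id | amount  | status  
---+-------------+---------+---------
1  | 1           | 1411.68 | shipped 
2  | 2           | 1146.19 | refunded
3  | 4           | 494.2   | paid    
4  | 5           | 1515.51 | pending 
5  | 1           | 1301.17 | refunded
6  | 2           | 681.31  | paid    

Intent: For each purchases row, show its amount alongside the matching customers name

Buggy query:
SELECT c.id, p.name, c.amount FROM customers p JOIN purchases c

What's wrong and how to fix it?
Bug: JOIN with no ON clause produces a cartesian product; every purchases row pairs with every customers row

Fix: Add ON c.customer_id = p.id to the JOIN

Corrected query:
SELECT c.id, p.name, c.amount FROM customers p JOIN purchases c ON c.customer_id = p.id

Result:
id | name  | amount 
---+-------+--------
1  | Grace | 1411.68
2  | Eve   | 1146.19
3  | Carol | 494.2  
4  | Alice | 1515.51
5  | Grace | 1301.17
6  | Eve   | 681.31 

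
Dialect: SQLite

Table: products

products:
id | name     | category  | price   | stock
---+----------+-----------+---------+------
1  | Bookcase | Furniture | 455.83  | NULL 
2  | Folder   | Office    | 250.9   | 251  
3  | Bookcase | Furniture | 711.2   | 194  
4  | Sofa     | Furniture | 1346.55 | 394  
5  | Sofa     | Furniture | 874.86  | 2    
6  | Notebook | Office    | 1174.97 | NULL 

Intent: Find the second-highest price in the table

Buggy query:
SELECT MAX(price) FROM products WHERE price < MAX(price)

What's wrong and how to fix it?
Bug: MAX(price) on the right of the comparison is an aggregate-in-WHERE error

Fix: Compute the overall MAX in a subquery, then take MAX of rows below it

Corrected query:
SELECT MAX(price) FROM products WHERE price < (SELECT MAX(price) FROM products)

Result:
MAX(price)
----------
1174.97   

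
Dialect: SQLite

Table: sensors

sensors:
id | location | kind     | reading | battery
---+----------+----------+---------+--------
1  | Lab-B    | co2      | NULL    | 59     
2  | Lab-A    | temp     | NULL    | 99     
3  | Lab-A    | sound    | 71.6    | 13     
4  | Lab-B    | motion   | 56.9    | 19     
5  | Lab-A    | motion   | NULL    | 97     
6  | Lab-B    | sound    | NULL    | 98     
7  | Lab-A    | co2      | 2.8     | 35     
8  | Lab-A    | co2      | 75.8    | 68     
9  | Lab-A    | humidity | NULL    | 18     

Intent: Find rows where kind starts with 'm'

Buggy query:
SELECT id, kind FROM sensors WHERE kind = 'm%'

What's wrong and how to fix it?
Bug: Wildcards only work with LIKE; '=' treats '%' as a literal character

Fix: Use LIKE for wildcard pattern matching

Corrected query:
SELECT id, kind FROM sensors WHERE kind LIKE 'm%'

Result:
id | kind  
---+-------
4  | motion
5  | motion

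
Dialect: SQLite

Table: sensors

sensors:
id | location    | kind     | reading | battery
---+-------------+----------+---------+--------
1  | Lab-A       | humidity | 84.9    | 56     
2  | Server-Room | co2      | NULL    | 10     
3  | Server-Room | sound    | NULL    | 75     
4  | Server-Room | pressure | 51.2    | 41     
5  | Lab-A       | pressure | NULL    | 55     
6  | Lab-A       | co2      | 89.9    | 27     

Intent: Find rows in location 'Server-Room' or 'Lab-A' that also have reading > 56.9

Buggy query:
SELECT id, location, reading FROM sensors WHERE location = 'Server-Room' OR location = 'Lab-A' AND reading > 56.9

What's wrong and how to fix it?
Bug: Without parentheses, AND is evaluated before OR, so the reading filter only applies to the 'Lab-A' branch

Fix: Group the OR with parentheses (or use IN), then AND the threshold

Corrected query:
SELECT id, location, reading FROM sensors WHERE (location = 'Server-Room' OR location = 'Lab-A') AND reading > 56.9

Result:
id | location | reading
---+----------+--------
1  | Lab-A    | 84.9   
6  | Lab-A    | 89.9   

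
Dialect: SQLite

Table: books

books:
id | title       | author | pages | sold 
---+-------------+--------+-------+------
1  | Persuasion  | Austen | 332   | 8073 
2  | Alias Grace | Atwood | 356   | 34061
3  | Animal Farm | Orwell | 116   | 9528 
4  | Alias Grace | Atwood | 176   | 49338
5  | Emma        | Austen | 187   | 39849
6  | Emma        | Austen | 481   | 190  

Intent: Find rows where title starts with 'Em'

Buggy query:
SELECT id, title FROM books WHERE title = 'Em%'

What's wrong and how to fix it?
Bug: '=' compares the literal string including the % character; pattern matching needs LIKE

Fix: Use LIKE for wildcard pattern matching

Corrected query:
SELECT id, title FROM books WHERE title LIKE 'Em%'

Result:
id | title
---+------
5  | Emma 
6  | Emma 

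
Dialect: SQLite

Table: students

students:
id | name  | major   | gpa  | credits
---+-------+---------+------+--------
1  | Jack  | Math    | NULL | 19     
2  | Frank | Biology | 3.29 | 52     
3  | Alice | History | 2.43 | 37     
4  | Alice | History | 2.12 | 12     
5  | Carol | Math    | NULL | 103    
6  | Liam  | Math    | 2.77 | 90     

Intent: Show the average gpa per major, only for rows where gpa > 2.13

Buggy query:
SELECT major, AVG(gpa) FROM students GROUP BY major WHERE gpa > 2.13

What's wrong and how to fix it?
Bug: Row-level WHERE must come before GROUP BY in the clause order

Fix: Place WHERE between FROM and GROUP BY

Corrected query:
SELECT major, AVG(gpa) FROM students WHERE gpa > 2.13 GROUP BY major

Result:
major   | AVG(gpa)
--------+---------
Biology | 3.29    
History | 2.43    
Math    | 2.77    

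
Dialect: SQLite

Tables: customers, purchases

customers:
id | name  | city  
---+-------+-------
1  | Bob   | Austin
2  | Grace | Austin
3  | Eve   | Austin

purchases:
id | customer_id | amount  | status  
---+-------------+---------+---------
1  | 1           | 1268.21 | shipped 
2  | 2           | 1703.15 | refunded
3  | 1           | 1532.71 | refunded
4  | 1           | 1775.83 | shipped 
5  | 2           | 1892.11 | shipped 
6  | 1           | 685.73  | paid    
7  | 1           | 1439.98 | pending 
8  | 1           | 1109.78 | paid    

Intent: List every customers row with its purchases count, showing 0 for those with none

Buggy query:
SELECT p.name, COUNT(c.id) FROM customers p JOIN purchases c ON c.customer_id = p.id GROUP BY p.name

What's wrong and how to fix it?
Bug: An inner join excludes parents with zero children

Fix: Use LEFT JOIN so parents without children still appear (COUNT(c.id) gives 0)

Corrected query:
SELECT p.name, COUNT(c.id) FROM customers p LEFT JOIN purchases c ON c.customer_id = p.id GROUP BY p.name

Result:
name  | COUNT(c.id)
------+------------
Bob   | 6          
Eve   | 0          
Grace | 2          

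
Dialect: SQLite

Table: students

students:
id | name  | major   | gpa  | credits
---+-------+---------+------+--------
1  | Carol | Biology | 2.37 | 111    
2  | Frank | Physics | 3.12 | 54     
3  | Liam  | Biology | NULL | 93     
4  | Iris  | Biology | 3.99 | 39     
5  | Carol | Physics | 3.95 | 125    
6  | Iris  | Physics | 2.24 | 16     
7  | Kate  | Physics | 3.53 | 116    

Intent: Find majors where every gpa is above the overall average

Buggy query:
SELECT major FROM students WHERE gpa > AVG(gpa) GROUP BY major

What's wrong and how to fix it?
Bug: AVG() is an aggregate; it can't sit directly in WHERE

Fix: Compute the overall average in a scalar subquery and compare each group's MIN against it in HAVING

Corrected query:
SELECT major FROM students GROUP BY major HAVING MIN(gpa) > (SELECT AVG(gpa) FROM students)

Result:
(no rows)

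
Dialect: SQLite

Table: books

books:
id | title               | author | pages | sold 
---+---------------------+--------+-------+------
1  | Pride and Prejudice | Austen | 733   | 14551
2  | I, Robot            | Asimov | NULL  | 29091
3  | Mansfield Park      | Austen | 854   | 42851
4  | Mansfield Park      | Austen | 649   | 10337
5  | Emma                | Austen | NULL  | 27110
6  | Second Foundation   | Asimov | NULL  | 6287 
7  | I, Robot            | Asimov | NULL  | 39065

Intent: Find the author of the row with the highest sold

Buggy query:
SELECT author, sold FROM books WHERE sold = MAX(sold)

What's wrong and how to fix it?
Bug: WHERE is evaluated per row; an aggregate over the whole table isn't defined there

Fix: Wrap MAX in a scalar subquery so WHERE compares against a single value

Corrected query:
SELECT author, sold FROM books WHERE sold = (SELECT MAX(sold) FROM books)

Result:
author | sold 
-------+------
Austen | 42851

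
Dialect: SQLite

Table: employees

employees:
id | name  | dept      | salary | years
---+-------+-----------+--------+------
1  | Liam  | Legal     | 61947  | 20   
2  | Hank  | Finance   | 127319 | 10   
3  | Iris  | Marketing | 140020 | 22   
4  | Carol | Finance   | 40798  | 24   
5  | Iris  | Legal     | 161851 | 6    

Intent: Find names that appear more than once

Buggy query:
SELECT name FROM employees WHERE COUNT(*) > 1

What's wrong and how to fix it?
Bug: COUNT(*) is an aggregate and cannot be used in WHERE

Fix: GROUP BY name, then filter groups with HAVING COUNT(*) > 1

Corrected query:
SELECT name FROM employees GROUP BY name HAVING COUNT(*) > 1

Result:
name
----
Iris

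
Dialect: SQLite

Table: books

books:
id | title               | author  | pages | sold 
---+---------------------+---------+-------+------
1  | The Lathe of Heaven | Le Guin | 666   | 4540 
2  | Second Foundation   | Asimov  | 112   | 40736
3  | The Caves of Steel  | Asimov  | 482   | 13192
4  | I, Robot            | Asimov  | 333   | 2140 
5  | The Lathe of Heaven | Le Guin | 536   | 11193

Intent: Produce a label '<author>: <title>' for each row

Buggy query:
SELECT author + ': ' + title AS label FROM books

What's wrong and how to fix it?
Bug: SQLite uses || for string concatenation; + coerces text to numbers (yielding 0)

Fix: Replace + with || to concatenate text

Corrected query:
SELECT author || ': ' || title AS label FROM books

Result:
label                       
----------------------------
Le Guin: The Lathe of Heaven
Asimov: Second Foundation   
Asimov: The Caves of Steel  
Asimov: I, Robot            
Le Guin: The Lathe of Heaven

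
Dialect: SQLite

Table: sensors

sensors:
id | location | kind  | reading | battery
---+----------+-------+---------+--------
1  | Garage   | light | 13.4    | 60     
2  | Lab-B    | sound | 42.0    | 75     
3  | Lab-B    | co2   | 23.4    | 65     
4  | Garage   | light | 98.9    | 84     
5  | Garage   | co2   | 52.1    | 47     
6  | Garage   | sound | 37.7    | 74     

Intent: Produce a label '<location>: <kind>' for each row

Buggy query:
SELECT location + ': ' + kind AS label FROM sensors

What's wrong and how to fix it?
Bug: '+' is numeric addition; on text columns SQLite converts them to 0 instead of concatenating

Fix: Replace + with || to concatenate text

Corrected query:
SELECT location || ': ' || kind AS label FROM sensors

Result:
label        
-------------
Garage: light
Lab-B: sound 
Lab-B: co2   
Garage: light
Garage: co2  
Garage: sound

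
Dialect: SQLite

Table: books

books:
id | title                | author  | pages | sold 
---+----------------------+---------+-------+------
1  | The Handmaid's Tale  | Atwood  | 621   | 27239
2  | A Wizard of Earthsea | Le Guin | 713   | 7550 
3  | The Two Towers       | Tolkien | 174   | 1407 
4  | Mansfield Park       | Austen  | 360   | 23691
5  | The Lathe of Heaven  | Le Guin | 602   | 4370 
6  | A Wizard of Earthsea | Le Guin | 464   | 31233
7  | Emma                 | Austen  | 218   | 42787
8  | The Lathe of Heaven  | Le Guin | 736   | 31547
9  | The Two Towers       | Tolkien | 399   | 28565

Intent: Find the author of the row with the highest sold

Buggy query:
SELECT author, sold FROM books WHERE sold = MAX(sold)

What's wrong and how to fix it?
Bug: WHERE is evaluated per row; an aggregate over the whole table isn't defined there

Fix: Wrap MAX in a scalar subquery so WHERE compares against a single value

Corrected query:
SELECT author, sold FROM books WHERE sold = (SELECT MAX(sold) FROM books)

Result:
author | sold 
-------+------
Austen | 42787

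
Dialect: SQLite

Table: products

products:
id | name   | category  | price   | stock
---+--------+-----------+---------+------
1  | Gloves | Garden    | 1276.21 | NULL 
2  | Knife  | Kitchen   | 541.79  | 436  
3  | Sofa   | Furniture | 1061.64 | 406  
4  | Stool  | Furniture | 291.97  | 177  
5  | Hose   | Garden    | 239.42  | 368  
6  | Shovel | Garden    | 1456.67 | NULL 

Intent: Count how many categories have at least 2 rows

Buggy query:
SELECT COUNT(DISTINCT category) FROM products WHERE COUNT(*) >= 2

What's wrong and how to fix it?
Bug: COUNT(*) cannot appear in WHERE; the per-group count doesn't exist yet

Fix: Group first with HAVING COUNT(*) >= 2, then COUNT the resulting groups

Corrected query:
SELECT COUNT(*) FROM (SELECT category FROM products GROUP BY category HAVING COUNT(*) >= 2)

Result:
COUNT(*)
--------
2       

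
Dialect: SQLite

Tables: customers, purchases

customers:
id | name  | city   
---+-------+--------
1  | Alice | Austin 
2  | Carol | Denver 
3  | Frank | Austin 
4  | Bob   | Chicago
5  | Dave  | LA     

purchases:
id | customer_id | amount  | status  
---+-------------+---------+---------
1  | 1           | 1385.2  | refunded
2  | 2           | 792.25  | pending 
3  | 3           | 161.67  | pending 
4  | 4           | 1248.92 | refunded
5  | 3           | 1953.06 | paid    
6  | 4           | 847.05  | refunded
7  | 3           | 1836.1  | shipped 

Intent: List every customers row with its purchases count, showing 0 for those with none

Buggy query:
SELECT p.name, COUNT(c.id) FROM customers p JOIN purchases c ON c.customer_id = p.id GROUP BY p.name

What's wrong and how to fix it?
Bug: An inner join excludes parents with zero children

Fix: Switch to LEFT JOIN to retain unmatched parent rows

Corrected query:
SELECT p.name, COUNT(c.id) FROM customers p LEFT JOIN purchases c ON c.customer_id = p.id GROUP BY p.name

Result:
name  | COUNT(c.id)
------+------------
Alice | 1          
Bob   | 2          
Carol | 1          
Dave  | 0          
Frank | 3          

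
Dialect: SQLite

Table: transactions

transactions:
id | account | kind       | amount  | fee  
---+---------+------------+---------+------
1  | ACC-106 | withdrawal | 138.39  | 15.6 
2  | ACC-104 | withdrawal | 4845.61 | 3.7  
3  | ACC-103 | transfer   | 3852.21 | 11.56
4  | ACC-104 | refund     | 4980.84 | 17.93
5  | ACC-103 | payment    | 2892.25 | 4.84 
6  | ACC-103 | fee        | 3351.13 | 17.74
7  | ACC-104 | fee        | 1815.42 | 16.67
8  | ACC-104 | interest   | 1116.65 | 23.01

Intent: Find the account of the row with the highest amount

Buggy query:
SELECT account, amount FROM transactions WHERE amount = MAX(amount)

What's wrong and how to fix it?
Bug: MAX(amount) is an aggregate and cannot be used directly in WHERE

Fix: Use a subquery: WHERE amount = (SELECT MAX(amount) FROM transactions)

Corrected query:
SELECT account, amount FROM transactions WHERE amount = (SELECT MAX(amount) FROM transactions)

Result:
account | amount 
--------+--------
ACC-104 | 4980.84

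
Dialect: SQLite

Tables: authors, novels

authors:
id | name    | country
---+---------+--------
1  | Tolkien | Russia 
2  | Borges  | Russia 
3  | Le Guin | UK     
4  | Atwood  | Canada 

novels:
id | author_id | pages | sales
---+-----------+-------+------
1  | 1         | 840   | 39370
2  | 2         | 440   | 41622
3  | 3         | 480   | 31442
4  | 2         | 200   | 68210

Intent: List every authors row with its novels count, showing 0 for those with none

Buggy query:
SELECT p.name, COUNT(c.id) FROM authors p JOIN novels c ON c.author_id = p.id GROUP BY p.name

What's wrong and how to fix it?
Bug: An inner join excludes parents with zero children

Fix: Use LEFT JOIN so parents without children still appear (COUNT(c.id) gives 0)

Corrected query:
SELECT p.name, COUNT(c.id) FROM authors p LEFT JOIN novels c ON c.author_id = p.id GROUP BY p.name

Result:
name    | COUNT(c.id)
--------+------------
Atwood  | 0          
Borges  | 2          
Le Guin | 1          
Tolkien | 1          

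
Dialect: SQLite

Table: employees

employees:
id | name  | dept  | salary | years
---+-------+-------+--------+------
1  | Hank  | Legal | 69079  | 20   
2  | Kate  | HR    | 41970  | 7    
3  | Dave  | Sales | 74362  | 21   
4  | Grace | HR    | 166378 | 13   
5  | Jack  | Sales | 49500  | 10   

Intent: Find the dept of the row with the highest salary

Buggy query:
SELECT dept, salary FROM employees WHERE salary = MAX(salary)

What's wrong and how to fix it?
Bug: MAX(salary) is an aggregate and cannot be used directly in WHERE

Fix: Use a subquery: WHERE salary = (SELECT MAX(salary) FROM employees)

Corrected query:
SELECT dept, salary FROM employees WHERE salary = (SELECT MAX(salary) FROM employees)

Result:
dept | salary
-----+-------
HR   | 166378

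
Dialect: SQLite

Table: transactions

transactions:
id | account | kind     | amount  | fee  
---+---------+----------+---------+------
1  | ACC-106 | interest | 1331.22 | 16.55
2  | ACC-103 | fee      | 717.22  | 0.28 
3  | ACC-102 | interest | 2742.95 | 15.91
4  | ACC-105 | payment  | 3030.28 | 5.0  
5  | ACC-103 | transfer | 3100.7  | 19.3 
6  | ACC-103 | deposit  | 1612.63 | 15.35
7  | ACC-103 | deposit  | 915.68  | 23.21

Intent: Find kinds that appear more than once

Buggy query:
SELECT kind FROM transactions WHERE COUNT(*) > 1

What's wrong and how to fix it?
Bug: WHERE can't reference COUNT(*); aggregates are computed after WHERE

Fix: GROUP BY kind, then filter groups with HAVING COUNT(*) > 1

Corrected query:
SELECT kind FROM transactions GROUP BY kind HAVING COUNT(*) > 1

Result:
kind    
--------
deposit 
interest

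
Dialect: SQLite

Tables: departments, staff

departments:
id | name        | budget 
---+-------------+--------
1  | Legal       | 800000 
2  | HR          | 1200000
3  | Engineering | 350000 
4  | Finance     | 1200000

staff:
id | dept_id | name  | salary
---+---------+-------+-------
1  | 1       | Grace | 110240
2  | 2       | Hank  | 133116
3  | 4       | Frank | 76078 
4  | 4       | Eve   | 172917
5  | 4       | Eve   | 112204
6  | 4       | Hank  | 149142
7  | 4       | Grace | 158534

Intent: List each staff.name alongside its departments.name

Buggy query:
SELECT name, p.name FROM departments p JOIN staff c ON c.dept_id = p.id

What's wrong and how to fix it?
Bug: 'name' exists in both joined tables, so the database can't tell which one is meant

Fix: Prefix ambiguous columns with the table alias

Corrected query:
SELECT c.name, p.name FROM departments p JOIN staff c ON c.dept_id = p.id

Result:
name  | name   
------+--------
Grace | Legal  
Hank  | HR     
Frank | Finance
Eve   | Finance
Eve   | Finance
Hank  | Finance
Grace | Finance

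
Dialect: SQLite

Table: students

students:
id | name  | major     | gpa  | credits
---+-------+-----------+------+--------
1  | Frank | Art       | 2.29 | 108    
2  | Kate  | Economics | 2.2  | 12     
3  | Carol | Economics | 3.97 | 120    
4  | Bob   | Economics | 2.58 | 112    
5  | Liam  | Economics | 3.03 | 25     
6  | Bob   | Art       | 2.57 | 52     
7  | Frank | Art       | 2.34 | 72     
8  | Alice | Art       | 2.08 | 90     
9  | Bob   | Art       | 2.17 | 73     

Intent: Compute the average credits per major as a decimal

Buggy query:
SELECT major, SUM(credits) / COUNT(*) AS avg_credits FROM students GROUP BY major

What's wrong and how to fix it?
Bug: SUM(credits) and COUNT(*) are both integers; the division truncates the fractional part

Fix: Multiply by 1.0 (or CAST to REAL) to force floating-point division

Corrected query:
SELECT major, SUM(credits) * 1.0 / COUNT(*) AS avg_credits FROM students GROUP BY major

Result:
major     | avg_credits
----------+------------
Art       | 79         
Economics | 67.25      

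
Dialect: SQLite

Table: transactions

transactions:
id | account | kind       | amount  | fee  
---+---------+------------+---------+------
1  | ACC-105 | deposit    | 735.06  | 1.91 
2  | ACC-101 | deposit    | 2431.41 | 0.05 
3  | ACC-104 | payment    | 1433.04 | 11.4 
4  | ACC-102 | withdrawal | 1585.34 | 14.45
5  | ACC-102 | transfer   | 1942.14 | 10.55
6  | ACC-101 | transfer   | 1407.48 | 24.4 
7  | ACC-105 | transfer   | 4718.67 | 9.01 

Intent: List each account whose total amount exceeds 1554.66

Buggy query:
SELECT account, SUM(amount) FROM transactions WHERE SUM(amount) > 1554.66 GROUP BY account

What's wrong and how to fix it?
Bug: SUM(amount) is an aggregate, but WHERE filters rows before aggregation

Fix: Use HAVING (which filters groups after aggregation) instead of WHERE

Corrected query:
SELECT account, SUM(amount) FROM transactions GROUP BY account HAVING SUM(amount) > 1554.66

Result:
account | SUM(amount)
--------+------------
ACC-101 | 3838.89    
ACC-102 | 3527.48    
ACC-105 | 5453.73    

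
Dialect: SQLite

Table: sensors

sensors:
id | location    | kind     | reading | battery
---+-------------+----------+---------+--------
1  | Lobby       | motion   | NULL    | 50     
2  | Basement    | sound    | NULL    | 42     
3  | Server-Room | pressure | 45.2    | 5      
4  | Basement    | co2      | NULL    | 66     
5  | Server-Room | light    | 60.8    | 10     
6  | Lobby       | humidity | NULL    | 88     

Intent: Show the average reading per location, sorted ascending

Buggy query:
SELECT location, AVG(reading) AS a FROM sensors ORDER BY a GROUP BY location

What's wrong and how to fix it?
Bug: ORDER BY appears before GROUP BY; SQL clause order requires GROUP BY first

Fix: Move ORDER BY to the end, after GROUP BY

Corrected query:
SELECT location, AVG(reading) AS a FROM sensors GROUP BY location ORDER BY a

Result:
location    | a   
------------+-----
Basement    | NULL
Lobby       | NULL
Server-Room | 53  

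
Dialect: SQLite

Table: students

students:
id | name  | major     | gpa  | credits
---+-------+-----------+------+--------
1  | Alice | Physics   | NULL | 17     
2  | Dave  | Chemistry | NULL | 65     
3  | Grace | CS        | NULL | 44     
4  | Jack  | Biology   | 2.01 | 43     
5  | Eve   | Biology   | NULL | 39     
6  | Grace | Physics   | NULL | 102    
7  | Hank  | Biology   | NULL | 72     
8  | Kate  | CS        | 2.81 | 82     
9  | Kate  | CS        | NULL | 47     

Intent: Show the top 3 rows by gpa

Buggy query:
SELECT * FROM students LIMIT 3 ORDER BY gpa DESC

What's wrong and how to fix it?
Bug: ORDER BY cannot follow LIMIT; LIMIT is the final clause

Fix: Sort with ORDER BY, then apply LIMIT

Corrected query:
SELECT * FROM students ORDER BY gpa DESC LIMIT 3

Result:
id | name  | major   | gpa  | credits
---+-------+---------+------+--------
8  | Kate  | CS      | 2.81 | 82     
4  | Jack  | Biology | 2.01 | 43     
1  | Alice | Physics | NULL | 17     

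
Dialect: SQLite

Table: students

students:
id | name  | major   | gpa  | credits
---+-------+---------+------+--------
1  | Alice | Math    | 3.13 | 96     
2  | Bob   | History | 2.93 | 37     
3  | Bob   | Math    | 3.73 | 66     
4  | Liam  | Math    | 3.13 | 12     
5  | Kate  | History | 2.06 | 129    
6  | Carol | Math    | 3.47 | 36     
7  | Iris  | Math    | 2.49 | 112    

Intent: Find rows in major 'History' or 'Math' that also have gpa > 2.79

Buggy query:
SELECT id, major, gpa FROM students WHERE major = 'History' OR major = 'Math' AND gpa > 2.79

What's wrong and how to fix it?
Bug: Without parentheses, AND is evaluated before OR, so the gpa filter only applies to the 'Math' branch

Fix: Add parentheses around the OR so the AND applies to both alternatives

Corrected query:
SELECT id, major, gpa FROM students WHERE (major = 'History' OR major = 'Math') AND gpa > 2.79

Result:
id | major   | gpa 
---+---------+-----
1  | Math    | 3.13
2  | History | 2.93
3  | Math    | 3.73
4  | Math    | 3.13
6  | Math    | 3.47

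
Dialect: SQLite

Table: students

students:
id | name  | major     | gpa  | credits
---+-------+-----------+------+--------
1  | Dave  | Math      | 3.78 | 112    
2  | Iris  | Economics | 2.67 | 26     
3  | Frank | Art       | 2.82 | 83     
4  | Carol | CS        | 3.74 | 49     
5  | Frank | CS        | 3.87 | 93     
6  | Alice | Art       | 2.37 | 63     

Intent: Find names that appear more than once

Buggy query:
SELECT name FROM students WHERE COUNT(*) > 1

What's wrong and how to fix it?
Bug: WHERE can't reference COUNT(*); aggregates are computed after WHERE

Fix: Group first, then use HAVING for the count condition

Corrected query:
SELECT name FROM students GROUP BY name HAVING COUNT(*) > 1

Result:
name 
-----
Frank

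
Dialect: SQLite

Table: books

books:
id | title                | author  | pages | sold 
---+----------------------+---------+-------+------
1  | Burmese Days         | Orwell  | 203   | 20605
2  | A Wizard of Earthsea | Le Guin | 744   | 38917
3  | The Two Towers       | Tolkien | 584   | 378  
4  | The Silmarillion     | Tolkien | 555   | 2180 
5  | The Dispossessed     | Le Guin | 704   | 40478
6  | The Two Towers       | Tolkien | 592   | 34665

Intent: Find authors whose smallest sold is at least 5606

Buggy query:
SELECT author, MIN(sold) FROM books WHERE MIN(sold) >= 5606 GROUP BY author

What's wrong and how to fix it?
Bug: Aggregates like MIN are computed per group after WHERE runs

Fix: Replace WHERE with HAVING after the GROUP BY

Corrected query:
SELECT author, MIN(sold) FROM books GROUP BY author HAVING MIN(sold) >= 5606

Result:
author  | MIN(sold)
--------+----------
Le Guin | 38917    
Orwell  | 20605    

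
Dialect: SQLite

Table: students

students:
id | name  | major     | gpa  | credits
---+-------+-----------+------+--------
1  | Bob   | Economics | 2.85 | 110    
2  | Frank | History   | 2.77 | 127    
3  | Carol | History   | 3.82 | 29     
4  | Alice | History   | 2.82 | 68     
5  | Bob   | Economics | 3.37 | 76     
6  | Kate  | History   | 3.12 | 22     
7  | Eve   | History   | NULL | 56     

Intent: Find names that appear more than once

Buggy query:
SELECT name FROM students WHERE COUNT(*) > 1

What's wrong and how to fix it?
Bug: WHERE can't reference COUNT(*); aggregates are computed after WHERE

Fix: Group first, then use HAVING for the count condition

Corrected query:
SELECT name FROM students GROUP BY name HAVING COUNT(*) > 1

Result:
name
----
Bob 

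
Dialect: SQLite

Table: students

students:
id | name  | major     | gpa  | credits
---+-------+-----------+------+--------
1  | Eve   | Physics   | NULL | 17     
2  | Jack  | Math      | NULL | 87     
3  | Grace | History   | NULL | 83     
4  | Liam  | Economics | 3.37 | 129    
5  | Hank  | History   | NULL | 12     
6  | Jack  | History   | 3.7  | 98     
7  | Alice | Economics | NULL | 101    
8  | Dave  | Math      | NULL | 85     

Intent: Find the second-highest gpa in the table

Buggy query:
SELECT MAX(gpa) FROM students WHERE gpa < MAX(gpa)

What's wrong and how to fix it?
Bug: The inner MAX is an aggregate inside WHERE, which is not allowed

Fix: Compute the overall MAX in a subquery, then take MAX of rows below it

Corrected query:
SELECT MAX(gpa) FROM students WHERE gpa < (SELECT MAX(gpa) FROM students)

Result:
MAX(gpa)
--------
3.37    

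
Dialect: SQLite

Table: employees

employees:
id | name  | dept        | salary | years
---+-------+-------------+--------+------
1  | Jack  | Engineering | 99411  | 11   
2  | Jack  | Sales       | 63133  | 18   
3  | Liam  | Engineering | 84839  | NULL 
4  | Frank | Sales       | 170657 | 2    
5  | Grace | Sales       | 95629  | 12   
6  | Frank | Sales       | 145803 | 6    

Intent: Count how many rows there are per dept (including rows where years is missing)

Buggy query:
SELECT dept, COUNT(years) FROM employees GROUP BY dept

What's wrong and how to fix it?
Bug: COUNT(years) skips NULLs, so groups with missing years are undercounted

Fix: Use COUNT(*) to count all rows regardless of NULL

Corrected query:
SELECT dept, COUNT(*) FROM employees GROUP BY dept

Result:
dept        | COUNT(*)
------------+---------
Engineering | 2       
Sales       | 4       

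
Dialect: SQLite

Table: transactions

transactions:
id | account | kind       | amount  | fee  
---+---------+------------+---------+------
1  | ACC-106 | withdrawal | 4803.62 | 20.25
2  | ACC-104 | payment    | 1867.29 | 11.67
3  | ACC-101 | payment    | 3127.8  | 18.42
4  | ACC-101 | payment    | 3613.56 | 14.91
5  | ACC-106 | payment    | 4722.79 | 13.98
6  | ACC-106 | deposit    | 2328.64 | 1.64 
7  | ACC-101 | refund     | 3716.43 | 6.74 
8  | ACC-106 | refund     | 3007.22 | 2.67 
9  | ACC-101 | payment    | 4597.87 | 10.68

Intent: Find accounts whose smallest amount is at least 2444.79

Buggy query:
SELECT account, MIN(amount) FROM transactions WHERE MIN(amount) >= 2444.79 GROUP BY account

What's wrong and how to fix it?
Bug: Aggregates like MIN are computed per group after WHERE runs

Fix: Replace WHERE with HAVING after the GROUP BY

Corrected query:
SELECT account, MIN(amount) FROM transactions GROUP BY account HAVING MIN(amount) >= 2444.79

Result:
account | MIN(amount)
--------+------------
ACC-101 | 3127.8     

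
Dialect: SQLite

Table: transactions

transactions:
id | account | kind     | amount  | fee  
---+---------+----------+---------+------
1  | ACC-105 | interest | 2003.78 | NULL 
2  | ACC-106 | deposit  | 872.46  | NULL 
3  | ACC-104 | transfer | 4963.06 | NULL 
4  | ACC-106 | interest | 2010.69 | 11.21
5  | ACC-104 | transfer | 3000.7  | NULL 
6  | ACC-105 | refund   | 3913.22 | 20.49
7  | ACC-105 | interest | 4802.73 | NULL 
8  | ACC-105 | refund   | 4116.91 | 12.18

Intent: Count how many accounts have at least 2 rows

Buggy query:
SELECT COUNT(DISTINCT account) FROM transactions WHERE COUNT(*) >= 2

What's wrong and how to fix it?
Bug: COUNT(*) cannot appear in WHERE; the per-group count doesn't exist yet

Fix: Use a subquery that GROUPs and filters with HAVING, then count its rows

Corrected query:
SELECT COUNT(*) FROM (SELECT account FROM transactions GROUP BY account HAVING COUNT(*) >= 2)

Result:
COUNT(*)
--------
3       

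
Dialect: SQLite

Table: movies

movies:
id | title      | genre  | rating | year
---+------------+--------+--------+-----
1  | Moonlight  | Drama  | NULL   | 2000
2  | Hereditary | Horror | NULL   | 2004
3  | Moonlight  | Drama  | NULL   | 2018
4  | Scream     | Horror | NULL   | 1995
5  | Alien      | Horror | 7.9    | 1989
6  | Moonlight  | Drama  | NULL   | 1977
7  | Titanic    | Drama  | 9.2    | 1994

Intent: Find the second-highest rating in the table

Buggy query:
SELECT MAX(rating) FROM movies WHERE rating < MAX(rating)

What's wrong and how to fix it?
Bug: The inner MAX is an aggregate inside WHERE, which is not allowed

Fix: Put the inner MAX in a scalar subquery

Corrected query:
SELECT MAX(rating) FROM movies WHERE rating < (SELECT MAX(rating) FROM movies)

Result:
MAX(rating)
-----------
7.9        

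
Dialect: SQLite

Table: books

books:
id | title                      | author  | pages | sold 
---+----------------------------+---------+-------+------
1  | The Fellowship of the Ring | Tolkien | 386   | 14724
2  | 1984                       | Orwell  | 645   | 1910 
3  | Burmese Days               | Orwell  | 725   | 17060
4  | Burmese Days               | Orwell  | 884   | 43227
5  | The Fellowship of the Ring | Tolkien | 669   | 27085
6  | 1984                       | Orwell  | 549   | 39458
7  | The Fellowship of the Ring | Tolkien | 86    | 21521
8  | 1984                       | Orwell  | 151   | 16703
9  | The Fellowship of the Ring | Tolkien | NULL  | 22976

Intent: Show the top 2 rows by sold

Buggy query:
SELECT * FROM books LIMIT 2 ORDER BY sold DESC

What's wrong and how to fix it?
Bug: ORDER BY cannot follow LIMIT; LIMIT is the final clause

Fix: Sort with ORDER BY, then apply LIMIT

Corrected query:
SELECT * FROM books ORDER BY sold DESC LIMIT 2

Result:
id | title        | author | pages | sold 
---+--------------+--------+-------+------
4  | Burmese Days | Orwell | 884   | 43227
6  | 1984         | Orwell | 549   | 39458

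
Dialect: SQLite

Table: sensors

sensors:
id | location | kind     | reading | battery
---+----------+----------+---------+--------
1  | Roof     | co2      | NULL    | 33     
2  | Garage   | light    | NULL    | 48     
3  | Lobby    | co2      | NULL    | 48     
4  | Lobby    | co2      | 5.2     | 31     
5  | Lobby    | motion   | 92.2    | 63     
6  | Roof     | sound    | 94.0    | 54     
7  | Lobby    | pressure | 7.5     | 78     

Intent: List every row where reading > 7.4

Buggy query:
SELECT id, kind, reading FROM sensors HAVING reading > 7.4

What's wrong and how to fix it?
Bug: This is a non-aggregate query (no GROUP BY, no aggregates), so in SQLite the HAVING clause is invalid here; a row-level condition belongs in WHERE

Fix: Replace HAVING with WHERE since the condition applies to individual rows

Corrected query:
SELECT id, kind, reading FROM sensors WHERE reading > 7.4

Result:
id | kind     | reading
---+----------+--------
5  | motion   | 92.2   
6  | sound    | 94     
7  | pressure | 7.5    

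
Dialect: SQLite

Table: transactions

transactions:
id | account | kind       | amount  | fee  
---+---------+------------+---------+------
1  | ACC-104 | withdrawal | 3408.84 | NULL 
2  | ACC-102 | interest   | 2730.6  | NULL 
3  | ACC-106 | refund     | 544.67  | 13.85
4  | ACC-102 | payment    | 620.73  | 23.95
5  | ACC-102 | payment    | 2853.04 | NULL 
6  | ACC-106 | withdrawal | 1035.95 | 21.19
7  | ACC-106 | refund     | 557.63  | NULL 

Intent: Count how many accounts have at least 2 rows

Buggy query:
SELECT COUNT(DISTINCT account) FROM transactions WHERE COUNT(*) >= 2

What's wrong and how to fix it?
Bug: COUNT(*) cannot appear in WHERE; the per-group count doesn't exist yet

Fix: Group first with HAVING COUNT(*) >= 2, then COUNT the resulting groups

Corrected query:
SELECT COUNT(*) FROM (SELECT account FROM transactions GROUP BY account HAVING COUNT(*) >= 2)

Result:
COUNT(*)
--------
2       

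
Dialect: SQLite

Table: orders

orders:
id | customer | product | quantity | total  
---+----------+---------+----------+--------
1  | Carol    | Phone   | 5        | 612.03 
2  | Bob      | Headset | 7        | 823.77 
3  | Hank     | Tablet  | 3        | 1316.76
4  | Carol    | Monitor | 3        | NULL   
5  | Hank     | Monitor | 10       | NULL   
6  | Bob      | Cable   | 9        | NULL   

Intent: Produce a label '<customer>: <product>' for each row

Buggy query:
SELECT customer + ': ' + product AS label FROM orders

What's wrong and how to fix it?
Bug: SQLite uses || for string concatenation; + coerces text to numbers (yielding 0)

Fix: Use the || operator for string concatenation

Corrected query:
SELECT customer || ': ' || product AS label FROM orders

Result:
label         
--------------
Carol: Phone  
Bob: Headset  
Hank: Tablet  
Carol: Monitor
Hank: Monitor 
Bob: Cable    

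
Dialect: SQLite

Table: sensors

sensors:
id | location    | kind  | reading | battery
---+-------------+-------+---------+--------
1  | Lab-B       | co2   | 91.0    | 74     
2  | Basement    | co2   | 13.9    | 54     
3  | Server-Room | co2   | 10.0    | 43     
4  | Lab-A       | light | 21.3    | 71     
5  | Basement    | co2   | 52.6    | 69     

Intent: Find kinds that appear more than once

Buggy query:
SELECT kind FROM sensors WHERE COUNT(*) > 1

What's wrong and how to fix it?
Bug: WHERE can't reference COUNT(*); aggregates are computed after WHERE

Fix: Group first, then use HAVING for the count condition

Corrected query:
SELECT kind FROM sensors GROUP BY kind HAVING COUNT(*) > 1

Result:
kind
----
co2 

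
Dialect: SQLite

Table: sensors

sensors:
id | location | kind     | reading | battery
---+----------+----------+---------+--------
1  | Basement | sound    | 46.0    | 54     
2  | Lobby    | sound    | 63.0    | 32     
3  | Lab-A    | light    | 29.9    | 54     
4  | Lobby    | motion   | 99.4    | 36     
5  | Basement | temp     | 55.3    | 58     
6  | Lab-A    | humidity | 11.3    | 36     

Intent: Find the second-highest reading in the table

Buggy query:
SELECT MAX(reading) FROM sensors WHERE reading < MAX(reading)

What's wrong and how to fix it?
Bug: The inner MAX is an aggregate inside WHERE, which is not allowed

Fix: Compute the overall MAX in a subquery, then take MAX of rows below it

Corrected query:
SELECT MAX(reading) FROM sensors WHERE reading < (SELECT MAX(reading) FROM sensors)

Result:
MAX(reading)
------------
63          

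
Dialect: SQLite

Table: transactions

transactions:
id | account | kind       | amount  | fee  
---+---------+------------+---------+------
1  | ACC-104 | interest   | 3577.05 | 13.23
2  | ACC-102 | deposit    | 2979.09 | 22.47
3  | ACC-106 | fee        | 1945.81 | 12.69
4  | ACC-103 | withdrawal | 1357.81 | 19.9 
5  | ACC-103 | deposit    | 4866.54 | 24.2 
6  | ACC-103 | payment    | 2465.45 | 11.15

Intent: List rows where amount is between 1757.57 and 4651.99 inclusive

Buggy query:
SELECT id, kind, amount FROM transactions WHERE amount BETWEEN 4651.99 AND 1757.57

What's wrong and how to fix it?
Bug: BETWEEN expects the lower bound first; with 4651.99 AND 1757.57 the range is empty

Fix: Write BETWEEN 1757.57 AND 4651.99

Corrected query:
SELECT id, kind, amount FROM transactions WHERE amount BETWEEN 1757.57 AND 4651.99

Result:
id | kind     | amount 
---+----------+--------
1  | interest | 3577.05
2  | deposit  | 2979.09
3  | fee      | 1945.81
6  | payment  | 2465.45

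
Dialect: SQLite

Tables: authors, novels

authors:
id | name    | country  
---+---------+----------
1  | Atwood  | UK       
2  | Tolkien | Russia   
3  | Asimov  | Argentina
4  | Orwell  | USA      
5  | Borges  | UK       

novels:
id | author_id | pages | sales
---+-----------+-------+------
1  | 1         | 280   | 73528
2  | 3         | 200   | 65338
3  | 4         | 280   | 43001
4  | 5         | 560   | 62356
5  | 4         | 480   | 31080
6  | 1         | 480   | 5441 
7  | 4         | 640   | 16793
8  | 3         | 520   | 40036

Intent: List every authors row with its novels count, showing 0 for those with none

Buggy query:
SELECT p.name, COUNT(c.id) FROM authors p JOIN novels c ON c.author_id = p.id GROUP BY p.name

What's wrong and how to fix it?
Bug: INNER JOIN drops authors rows that have no matching novels rows

Fix: Switch to LEFT JOIN to retain unmatched parent rows

Corrected query:
SELECT p.name, COUNT(c.id) FROM authors p LEFT JOIN novels c ON c.author_id = p.id GROUP BY p.name

Result:
name    | COUNT(c.id)
--------+------------
Asimov  | 2          
Atwood  | 2          
Borges  | 1          
Orwell  | 3          
Tolkien | 0          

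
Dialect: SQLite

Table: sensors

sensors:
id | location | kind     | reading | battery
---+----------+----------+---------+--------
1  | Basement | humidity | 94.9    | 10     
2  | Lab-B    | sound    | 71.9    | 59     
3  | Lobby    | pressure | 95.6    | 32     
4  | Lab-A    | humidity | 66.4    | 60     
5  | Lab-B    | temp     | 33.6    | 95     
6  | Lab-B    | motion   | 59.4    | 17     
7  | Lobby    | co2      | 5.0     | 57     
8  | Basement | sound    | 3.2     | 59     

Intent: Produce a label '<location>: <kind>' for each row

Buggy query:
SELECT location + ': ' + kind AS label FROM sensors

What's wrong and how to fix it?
Bug: SQLite uses || for string concatenation; + coerces text to numbers (yielding 0)

Fix: Use the || operator for string concatenation

Corrected query:
SELECT location || ': ' || kind AS label FROM sensors

Result:
label             
------------------
Basement: humidity
Lab-B: sound      
Lobby: pressure   
Lab-A: humidity   
Lab-B: temp       
Lab-B: motion     
Lobby: co2        
Basement: sound   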